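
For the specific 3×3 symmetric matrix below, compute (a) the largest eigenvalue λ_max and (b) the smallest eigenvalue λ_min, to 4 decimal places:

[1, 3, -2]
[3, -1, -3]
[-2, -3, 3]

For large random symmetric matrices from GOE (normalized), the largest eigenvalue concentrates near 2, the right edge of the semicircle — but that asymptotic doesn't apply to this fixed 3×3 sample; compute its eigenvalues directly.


Since M is real symmetric, all three eigenvalues are real; they are the roots of det(λI − M) = λ³ − (tr M) λ² + s λ − det M, where s is the sum of the principal 2×2 minors.
tr M = 1 + (-1) + 3 = 3.
s = (1·(-1) − 3²) + (1·3 − (-2)²) + ((-1)·3 − (-3)²) = -10 + (-1) + (-12) = -23.
det M (expand along row 1) = 1·(-12) − 3·3 + (-2)·(-11) = 1.
Characteristic polynomial: λ³ − 3λ² − 23λ − 1 = 0.
Substitute λ = y + (tr M)/3 = y + 1.000000 to remove the quadratic term: y³ + p·y + q = 0 with p = s − (tr M)²/3 = -26.000000 and q = −2(tr M)³/27 + (tr M)·s/3 − det M = -26.000000.
Three real roots ⇒ use the trigonometric (Viète) form: r = 2√(−p/3) = 5.887841, φ = arccos(3q/(p·r)) = arccos(0.509525) = 1.036164 rad.
y_k = r·cos(φ/3 − 2πk/3) for k = 0, 1, 2 gives y = 5.540129, -1.043731, -4.496398.
λ_k = y_k + 1.000000 gives λ = 6.5401, -0.0437, -3.4964 (check: the sum is 3.0000 = tr M).

Hence λ_max = 6.5401 and λ_min = -3.4964.


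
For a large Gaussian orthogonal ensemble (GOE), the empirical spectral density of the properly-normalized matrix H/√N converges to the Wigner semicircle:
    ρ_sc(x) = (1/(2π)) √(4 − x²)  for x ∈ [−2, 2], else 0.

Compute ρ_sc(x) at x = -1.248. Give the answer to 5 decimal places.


ρ_sc(x) = (1/(2π)) √(4 − x²). With x = -1.248:
  4 − x² = 4 − (-1.248)² = 4 − 1.557504 = 2.442496.
  √(4 − x²) = 1.562849.
  1/(2π) = 0.159155.
  ρ_sc(-1.248) = 0.159155 · 1.562849 = 0.248735.

Rounded to 5 decimal places: ρ_sc(-1.248) ≈ 0.24874.


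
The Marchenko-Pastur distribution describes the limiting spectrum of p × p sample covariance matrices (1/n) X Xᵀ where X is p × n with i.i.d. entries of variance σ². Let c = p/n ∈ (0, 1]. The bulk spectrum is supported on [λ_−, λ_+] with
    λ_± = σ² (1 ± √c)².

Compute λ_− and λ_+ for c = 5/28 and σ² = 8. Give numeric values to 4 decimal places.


c = 5/28 = 0.178571; √c = 0.422577.
λ_− = σ² (1 − √c)² = 8 · (1 − 0.422577)² = 8 · (0.577423)² = 2.667337.
λ_+ = σ² (1 + √c)² = 8 · (1 + 0.422577)² = 8 · (1.422577)² = 16.189805.

Rounded to 4 decimal places: λ_− ≈ 2.6673, λ_+ ≈ 16.1898.


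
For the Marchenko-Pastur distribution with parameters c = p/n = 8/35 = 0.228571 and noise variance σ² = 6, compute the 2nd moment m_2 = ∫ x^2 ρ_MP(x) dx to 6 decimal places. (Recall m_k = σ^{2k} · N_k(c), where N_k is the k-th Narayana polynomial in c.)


E[X²] = σ⁴ (1 + c) (second MP moment). With σ² = 6 (so σ⁴ = 36) and c = 8/35 = 0.228571: E[X²] = 36 · (1 + 0.228571) = 36 · 1.228571.

So E[X^2] = 44.228571.


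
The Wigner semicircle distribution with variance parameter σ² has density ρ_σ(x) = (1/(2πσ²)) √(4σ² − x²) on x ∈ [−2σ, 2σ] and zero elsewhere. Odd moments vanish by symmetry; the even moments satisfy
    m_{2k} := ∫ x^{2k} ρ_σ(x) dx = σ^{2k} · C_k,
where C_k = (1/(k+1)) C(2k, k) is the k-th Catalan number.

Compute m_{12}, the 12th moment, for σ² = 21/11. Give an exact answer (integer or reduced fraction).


By the scaled semicircle moment identity, m_{2k} = σ^{2k} · C_k with k = 6.
C_6 = (1/(k+1)) · C(2k, k) = (1/7) · C(12, 6) = (1/7) · 924 = 132.
σ^{2k} = (σ²)^k = (21/11)^6 = 85766121/1771561.

Therefore m_{12} = σ^{12} · C_6 = (85766121/1771561) · 132 = 1029193452/161051.


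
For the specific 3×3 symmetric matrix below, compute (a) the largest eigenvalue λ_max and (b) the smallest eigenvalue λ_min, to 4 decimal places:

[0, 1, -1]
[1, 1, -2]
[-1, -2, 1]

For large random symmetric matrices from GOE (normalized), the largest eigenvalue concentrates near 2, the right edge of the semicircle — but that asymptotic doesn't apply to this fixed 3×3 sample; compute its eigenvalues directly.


Since M is real symmetric, all three eigenvalues are real; they are the roots of det(λI − M) = λ³ − (tr M) λ² + s λ − det M, where s is the sum of the principal 2×2 minors.
tr M = 0 + 1 + 1 = 2.
s = (0·1 − 1²) + (0·1 − (-1)²) + (1·1 − (-2)²) = -1 + (-1) + (-3) = -5.
det M (expand along row 1) = 0·(-3) − 1·(-1) + (-1)·(-1) = 2.
Characteristic polynomial: λ³ − 2λ² − 5λ − 2 = 0.
Substitute λ = y + (tr M)/3 = y + 0.666667 to remove the quadratic term: y³ + p·y + q = 0 with p = s − (tr M)²/3 = -6.333333 and q = −2(tr M)³/27 + (tr M)·s/3 − det M = -5.925926.
Three real roots ⇒ use the trigonometric (Viète) form: r = 2√(−p/3) = 2.905933, φ = arccos(3q/(p·r)) = arccos(0.965961) = 0.261664 rad.
y_k = r·cos(φ/3 − 2πk/3) for k = 0, 1, 2 gives y = 2.894886, -1.228219, -1.666667.
λ_k = y_k + 0.666667 gives λ = 3.5616, -0.5616, -1.0000 (check: the sum is 2.0000 = tr M).

Hence λ_max = 3.5616 and λ_min = -1.0000.


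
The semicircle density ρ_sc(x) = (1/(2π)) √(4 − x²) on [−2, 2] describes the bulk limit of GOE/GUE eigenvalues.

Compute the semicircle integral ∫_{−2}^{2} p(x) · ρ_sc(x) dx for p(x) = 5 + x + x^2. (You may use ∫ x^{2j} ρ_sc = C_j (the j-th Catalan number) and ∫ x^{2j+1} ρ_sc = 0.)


Write p(x) = Σ a_i x^i, split into monomials and integrate each against ρ_sc separately.
Using ∫ x^{2j} ρ_sc = C_j = (1/(j+1)) C(2j, j) (Catalan numbers) and ∫ x^{2j+1} ρ_sc = 0 (odd monomials vanish by symmetry):
  i = 0 (even): a_0 · C_{0} = 5 · 1 = 5
  i = 1 (odd): ∫ x^1 ρ_sc = 0 (vanishes)
  i = 2 (even): a_2 · C_{1} = 1 · 1 = 1

Summing the contributions: ∫_{−2}^{2} p(x) ρ_sc(x) dx = 5 + 1 = 6.


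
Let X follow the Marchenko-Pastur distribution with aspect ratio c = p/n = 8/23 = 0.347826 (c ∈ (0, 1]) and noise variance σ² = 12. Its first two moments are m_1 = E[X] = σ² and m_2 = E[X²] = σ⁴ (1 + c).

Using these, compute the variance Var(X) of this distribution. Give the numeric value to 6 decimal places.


m_1 = E[X] = σ² = 12, so m_1² = 144.
m_2 = E[X²] = σ⁴ (1 + c) = 144 · (1 + 0.347826) = 144 · 1.347826 = 194.086957.
(Note m_2 − m_1² simplifies to c · σ⁴ = 0.347826 · 144.)

Var(X) = m_2 − m_1² = 194.086957 − 144 = 50.086957.


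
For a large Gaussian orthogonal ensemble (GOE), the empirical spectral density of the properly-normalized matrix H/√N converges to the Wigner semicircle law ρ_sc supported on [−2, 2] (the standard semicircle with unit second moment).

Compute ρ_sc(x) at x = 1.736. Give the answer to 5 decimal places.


ρ_sc(x) = (1/(2π)) √(4 − x²). With x = 1.736:
  4 − x² = 4 − (1.736)² = 4 − 3.013696 = 0.986304.
  √(4 − x²) = 0.993128.
  1/(2π) = 0.159155.
  ρ_sc(1.736) = 0.159155 · 0.993128 = 0.158061.

Rounded to 5 decimal places: ρ_sc(1.736) ≈ 0.15806.


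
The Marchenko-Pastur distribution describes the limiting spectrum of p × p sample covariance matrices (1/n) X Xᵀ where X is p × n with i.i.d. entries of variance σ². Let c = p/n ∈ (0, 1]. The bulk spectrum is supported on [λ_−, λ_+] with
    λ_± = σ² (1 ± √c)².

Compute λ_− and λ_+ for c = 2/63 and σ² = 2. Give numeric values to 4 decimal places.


c = 2/63 = 0.031746; √c = 0.178174.
λ_− = σ² (1 − √c)² = 2 · (1 − 0.178174)² = 2 · (0.821826)² = 1.350795.
λ_+ = σ² (1 + √c)² = 2 · (1 + 0.178174)² = 2 · (1.178174)² = 2.776189.

Rounded to 4 decimal places: λ_− ≈ 1.3508, λ_+ ≈ 2.7762.


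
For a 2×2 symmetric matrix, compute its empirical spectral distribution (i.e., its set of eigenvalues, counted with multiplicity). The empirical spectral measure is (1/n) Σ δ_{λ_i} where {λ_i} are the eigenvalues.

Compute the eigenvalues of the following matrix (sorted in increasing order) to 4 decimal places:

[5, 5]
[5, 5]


Since M is real symmetric, both eigenvalues are real; they are the roots of det(λI − M) = λ² − (tr M) λ + det M.
tr M = 5 + 5 = 10.
det M = 5·5 − 5² = 25 − 25 = 0.
Characteristic polynomial: λ² − 10λ = 0.
Discriminant Δ = (tr M)² − 4·det M = 100 − 0 = 100; √Δ = 10.000000.
λ = (tr M ± √Δ)/2 = (10 ± 10.000000)/2, giving (tr M − √Δ)/2 = 0.0000 and (tr M + √Δ)/2 = 10.0000.

Eigenvalues sorted in increasing order: [0.0000, 10.0000].


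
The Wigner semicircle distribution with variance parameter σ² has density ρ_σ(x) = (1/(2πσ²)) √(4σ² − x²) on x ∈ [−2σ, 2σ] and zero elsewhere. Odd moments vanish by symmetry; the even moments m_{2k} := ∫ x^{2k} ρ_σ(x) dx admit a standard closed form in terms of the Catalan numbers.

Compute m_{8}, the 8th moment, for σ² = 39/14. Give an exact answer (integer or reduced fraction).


By the scaled semicircle moment identity, m_{2k} = σ^{2k} · C_k with k = 4.
C_4 = (1/(k+1)) · C(2k, k) = (1/5) · C(8, 4) = (1/5) · 70 = 14.
σ^{2k} = (σ²)^k = (39/14)^4 = 2313441/38416.

Therefore m_{8} = σ^{8} · C_4 = (2313441/38416) · 14 = 2313441/2744.


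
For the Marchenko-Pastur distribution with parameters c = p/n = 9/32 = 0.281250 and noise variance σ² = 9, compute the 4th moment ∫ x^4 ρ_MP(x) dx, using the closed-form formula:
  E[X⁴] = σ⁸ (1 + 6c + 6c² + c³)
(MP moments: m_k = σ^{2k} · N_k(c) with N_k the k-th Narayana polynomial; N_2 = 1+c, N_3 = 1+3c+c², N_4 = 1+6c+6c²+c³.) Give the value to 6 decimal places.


E[X⁴] = σ⁸ (1 + 6c + 6c² + c³) (fourth MP moment). With σ² = 9 (so σ⁸ = 6561) and c = 9/32 = 0.281250: E[X⁴] = 6561 · (1 + 6·0.281250 + 6·(0.281250)² + (0.281250)³) = 6561 · 3.184357.

So E[X^4] = 20892.564240.


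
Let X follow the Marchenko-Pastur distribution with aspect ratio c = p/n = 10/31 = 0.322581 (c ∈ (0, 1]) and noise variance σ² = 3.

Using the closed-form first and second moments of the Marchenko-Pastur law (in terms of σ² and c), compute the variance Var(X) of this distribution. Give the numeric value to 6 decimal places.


Recall the MP moments m_1 = E[X] = σ² and m_2 = E[X²] = σ⁴ (1 + c).
m_1 = E[X] = σ² = 3, so m_1² = 9.
m_2 = E[X²] = σ⁴ (1 + c) = 9 · (1 + 0.322581) = 9 · 1.322581 = 11.903226.
(Note m_2 − m_1² simplifies to c · σ⁴ = 0.322581 · 9.)

Var(X) = m_2 − m_1² = 11.903226 − 9 = 2.903226.


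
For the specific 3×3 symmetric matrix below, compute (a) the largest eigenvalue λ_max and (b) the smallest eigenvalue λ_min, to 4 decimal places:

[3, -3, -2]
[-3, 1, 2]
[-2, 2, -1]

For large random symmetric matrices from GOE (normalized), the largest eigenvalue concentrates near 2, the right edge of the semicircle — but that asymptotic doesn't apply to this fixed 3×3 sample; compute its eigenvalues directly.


Since M is real symmetric, all three eigenvalues are real; they are the roots of det(λI − M) = λ³ − (tr M) λ² + s λ − det M, where s is the sum of the principal 2×2 minors.
tr M = 3 + 1 + (-1) = 3.
s = (3·1 − (-3)²) + (3·(-1) − (-2)²) + (1·(-1) − 2²) = -6 + (-7) + (-5) = -18.
det M (expand along row 1) = 3·(-5) − (-3)·7 + (-2)·(-4) = 14.
Characteristic polynomial: λ³ − 3λ² − 18λ − 14 = 0.
Substitute λ = y + (tr M)/3 = y + 1.000000 to remove the quadratic term: y³ + p·y + q = 0 with p = s − (tr M)²/3 = -21.000000 and q = −2(tr M)³/27 + (tr M)·s/3 − det M = -34.000000.
Three real roots ⇒ use the trigonometric (Viète) form: r = 2√(−p/3) = 5.291503, φ = arccos(3q/(p·r)) = arccos(0.917914) = 0.408006 rad.
y_k = r·cos(φ/3 − 2πk/3) for k = 0, 1, 2 gives y = 5.242641, -2.000000, -3.242641.
λ_k = y_k + 1.000000 gives λ = 6.2426, -1.0000, -2.2426 (check: the sum is 3.0000 = tr M).

Hence λ_max = 6.2426 and λ_min = -2.2426.


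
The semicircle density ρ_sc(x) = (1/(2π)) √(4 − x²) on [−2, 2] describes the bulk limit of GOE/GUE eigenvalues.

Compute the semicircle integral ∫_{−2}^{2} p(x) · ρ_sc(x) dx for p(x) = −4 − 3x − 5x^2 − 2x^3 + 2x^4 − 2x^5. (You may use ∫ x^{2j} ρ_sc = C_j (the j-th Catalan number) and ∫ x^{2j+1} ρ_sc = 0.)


Write p(x) = Σ a_i x^i, split into monomials and integrate each against ρ_sc separately.
Using ∫ x^{2j} ρ_sc = C_j = (1/(j+1)) C(2j, j) (Catalan numbers) and ∫ x^{2j+1} ρ_sc = 0 (odd monomials vanish by symmetry):
  i = 0 (even): a_0 · C_{0} = -4 · 1 = -4
  i = 1 (odd): ∫ x^1 ρ_sc = 0 (vanishes)
  i = 2 (even): a_2 · C_{1} = -5 · 1 = -5
  i = 3 (odd): ∫ x^3 ρ_sc = 0 (vanishes)
  i = 4 (even): a_4 · C_{2} = 2 · 2 = 4
  i = 5 (odd): ∫ x^5 ρ_sc = 0 (vanishes)

Summing the contributions: ∫_{−2}^{2} p(x) ρ_sc(x) dx = (-4) + (-5) + 4 = -5.


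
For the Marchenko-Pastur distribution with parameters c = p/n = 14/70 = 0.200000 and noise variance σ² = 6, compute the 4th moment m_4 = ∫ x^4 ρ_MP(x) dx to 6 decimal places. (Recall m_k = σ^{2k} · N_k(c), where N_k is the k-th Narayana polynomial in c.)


E[X⁴] = σ⁸ (1 + 6c + 6c² + c³) (fourth MP moment). With σ² = 6 (so σ⁸ = 1296) and c = 14/70 = 0.200000: E[X⁴] = 1296 · (1 + 6·0.200000 + 6·(0.200000)² + (0.200000)³) = 1296 · 2.448000.

So E[X^4] = 3172.608000.


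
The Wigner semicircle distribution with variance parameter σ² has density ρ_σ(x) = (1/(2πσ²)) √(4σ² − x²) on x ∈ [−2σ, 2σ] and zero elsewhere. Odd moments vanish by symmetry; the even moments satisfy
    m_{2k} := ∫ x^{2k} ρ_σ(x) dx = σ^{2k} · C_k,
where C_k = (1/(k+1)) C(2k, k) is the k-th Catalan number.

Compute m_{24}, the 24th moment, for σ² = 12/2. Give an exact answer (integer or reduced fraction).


By the scaled semicircle moment identity, m_{2k} = σ^{2k} · C_k with k = 12.
C_12 = (1/(k+1)) · C(2k, k) = (1/13) · C(24, 12) = (1/13) · 2704156 = 208012.
σ^{2k} = (σ²)^k = (12/2)^12 = 2176782336.

Therefore m_{24} = σ^{24} · C_12 = 2176782336 · 208012 = 452796847276032.


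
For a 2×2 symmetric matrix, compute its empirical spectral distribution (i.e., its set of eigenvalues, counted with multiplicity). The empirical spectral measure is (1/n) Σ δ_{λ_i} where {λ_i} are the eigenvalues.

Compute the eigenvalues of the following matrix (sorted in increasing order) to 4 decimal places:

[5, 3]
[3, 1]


Since M is real symmetric, both eigenvalues are real; they are the roots of det(λI − M) = λ² − (tr M) λ + det M.
tr M = 5 + 1 = 6.
det M = 5·1 − 3² = 5 − 9 = -4.
Characteristic polynomial: λ² − 6λ − 4 = 0.
Discriminant Δ = (tr M)² − 4·det M = 36 − (-16) = 52; √Δ = 7.211103.
λ = (tr M ± √Δ)/2 = (6 ± 7.211103)/2, giving (tr M − √Δ)/2 = -0.6056 and (tr M + √Δ)/2 = 6.6056.

Eigenvalues sorted in increasing order: [-0.6056, 6.6056].


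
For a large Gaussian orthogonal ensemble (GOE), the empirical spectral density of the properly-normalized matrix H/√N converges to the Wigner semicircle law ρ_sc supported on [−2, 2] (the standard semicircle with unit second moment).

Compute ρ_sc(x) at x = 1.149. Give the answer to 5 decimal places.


ρ_sc(x) = (1/(2π)) √(4 − x²). With x = 1.149:
  4 − x² = 4 − (1.149)² = 4 − 1.320201 = 2.679799.
  √(4 − x²) = 1.637009.
  1/(2π) = 0.159155.
  ρ_sc(1.149) = 0.159155 · 1.637009 = 0.260538.

Rounded to 5 decimal places: ρ_sc(1.149) ≈ 0.26054.


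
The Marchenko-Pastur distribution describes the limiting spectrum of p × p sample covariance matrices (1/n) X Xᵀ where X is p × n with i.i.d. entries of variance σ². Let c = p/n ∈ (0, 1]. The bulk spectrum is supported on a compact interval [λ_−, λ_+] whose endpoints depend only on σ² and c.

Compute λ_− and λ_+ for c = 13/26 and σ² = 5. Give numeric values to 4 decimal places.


c = 13/26 = 0.500000; √c = 0.707107.
λ_− = σ² (1 − √c)² = 5 · (1 − 0.707107)² = 5 · (0.292893)² = 0.428932.
λ_+ = σ² (1 + √c)² = 5 · (1 + 0.707107)² = 5 · (1.707107)² = 14.571068.

Rounded to 4 decimal places: λ_− ≈ 0.4289, λ_+ ≈ 14.5711.


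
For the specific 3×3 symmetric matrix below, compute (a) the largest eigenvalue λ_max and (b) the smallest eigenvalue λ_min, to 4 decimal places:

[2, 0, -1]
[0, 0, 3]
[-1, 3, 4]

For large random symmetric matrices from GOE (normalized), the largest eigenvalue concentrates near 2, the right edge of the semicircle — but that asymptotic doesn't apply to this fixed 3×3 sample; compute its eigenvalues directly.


Since M is real symmetric, all three eigenvalues are real; they are the roots of det(λI − M) = λ³ − (tr M) λ² + s λ − det M, where s is the sum of the principal 2×2 minors.
tr M = 2 + 0 + 4 = 6.
s = (2·0 − 0²) + (2·4 − (-1)²) + (0·4 − 3²) = 0 + 7 + (-9) = -2.
det M (expand along row 1) = 2·(-9) − 0·3 + (-1)·0 = -18.
Characteristic polynomial: λ³ − 6λ² − 2λ + 18 = 0.
Substitute λ = y + (tr M)/3 = y + 2.000000 to remove the quadratic term: y³ + p·y + q = 0 with p = s − (tr M)²/3 = -14.000000 and q = −2(tr M)³/27 + (tr M)·s/3 − det M = -2.000000.
Three real roots ⇒ use the trigonometric (Viète) form: r = 2√(−p/3) = 4.320494, φ = arccos(3q/(p·r)) = arccos(0.099195) = 1.471438 rad.
y_k = r·cos(φ/3 − 2πk/3) for k = 0, 1, 2 gives y = 3.811139, -0.143066, -3.668072.
λ_k = y_k + 2.000000 gives λ = 5.8111, 1.8569, -1.6681 (check: the sum is 6.0000 = tr M).

Hence λ_max = 5.8111 and λ_min = -1.6681.


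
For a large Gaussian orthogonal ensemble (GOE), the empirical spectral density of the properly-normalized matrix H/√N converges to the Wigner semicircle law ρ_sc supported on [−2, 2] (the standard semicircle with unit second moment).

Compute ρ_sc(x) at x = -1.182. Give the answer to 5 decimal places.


ρ_sc(x) = (1/(2π)) √(4 − x²). With x = -1.182:
  4 − x² = 4 − (-1.182)² = 4 − 1.397124 = 2.602876.
  √(4 − x²) = 1.613343.
  1/(2π) = 0.159155.
  ρ_sc(-1.182) = 0.159155 · 1.613343 = 0.256772.

Rounded to 5 decimal places: ρ_sc(-1.182) ≈ 0.25677.


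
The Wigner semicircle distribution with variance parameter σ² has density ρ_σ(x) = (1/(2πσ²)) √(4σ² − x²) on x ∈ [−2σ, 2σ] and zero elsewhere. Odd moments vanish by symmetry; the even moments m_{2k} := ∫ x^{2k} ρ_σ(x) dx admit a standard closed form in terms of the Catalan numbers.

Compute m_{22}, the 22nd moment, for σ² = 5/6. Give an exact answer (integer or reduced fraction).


By the scaled semicircle moment identity, m_{2k} = σ^{2k} · C_k with k = 11.
C_11 = (1/(k+1)) · C(2k, k) = (1/12) · C(22, 11) = (1/12) · 705432 = 58786.
σ^{2k} = (σ²)^k = (5/6)^11 = 48828125/362797056.

Therefore m_{22} = σ^{22} · C_11 = (48828125/362797056) · 58786 = 1435205078125/181398528.


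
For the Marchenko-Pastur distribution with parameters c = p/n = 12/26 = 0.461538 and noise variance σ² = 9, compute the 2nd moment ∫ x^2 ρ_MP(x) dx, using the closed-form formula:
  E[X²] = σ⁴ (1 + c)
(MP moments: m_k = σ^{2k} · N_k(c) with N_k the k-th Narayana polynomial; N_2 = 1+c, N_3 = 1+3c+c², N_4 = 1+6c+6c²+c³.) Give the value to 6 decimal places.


E[X²] = σ⁴ (1 + c) (second MP moment). With σ² = 9 (so σ⁴ = 81) and c = 12/26 = 0.461538: E[X²] = 81 · (1 + 0.461538) = 81 · 1.461538.

So E[X^2] = 118.384615.


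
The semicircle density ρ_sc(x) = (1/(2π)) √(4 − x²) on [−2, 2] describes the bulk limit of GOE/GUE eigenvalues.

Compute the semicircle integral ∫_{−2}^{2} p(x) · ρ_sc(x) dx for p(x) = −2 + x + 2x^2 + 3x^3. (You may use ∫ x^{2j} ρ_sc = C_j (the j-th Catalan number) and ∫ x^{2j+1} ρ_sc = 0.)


Write p(x) = Σ a_i x^i, split into monomials and integrate each against ρ_sc separately.
Using ∫ x^{2j} ρ_sc = C_j = (1/(j+1)) C(2j, j) (Catalan numbers) and ∫ x^{2j+1} ρ_sc = 0 (odd monomials vanish by symmetry):
  i = 0 (even): a_0 · C_{0} = -2 · 1 = -2
  i = 1 (odd): ∫ x^1 ρ_sc = 0 (vanishes)
  i = 2 (even): a_2 · C_{1} = 2 · 1 = 2
  i = 3 (odd): ∫ x^3 ρ_sc = 0 (vanishes)

Summing the contributions: ∫_{−2}^{2} p(x) ρ_sc(x) dx = (-2) + 2 = 0.


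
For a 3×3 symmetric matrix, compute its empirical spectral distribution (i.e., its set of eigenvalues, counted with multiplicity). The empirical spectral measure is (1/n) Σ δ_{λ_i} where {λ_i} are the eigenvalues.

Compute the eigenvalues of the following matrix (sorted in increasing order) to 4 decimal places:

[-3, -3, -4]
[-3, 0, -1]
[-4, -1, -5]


Since M is real symmetric, all three eigenvalues are real; they are the roots of det(λI − M) = λ³ − (tr M) λ² + s λ − det M, where s is the sum of the principal 2×2 minors.
tr M = -3 + 0 + (-5) = -8.
s = ((-3)·0 − (-3)²) + ((-3)·(-5) − (-4)²) + (0·(-5) − (-1)²) = -9 + (-1) + (-1) = -11.
det M (expand along row 1) = (-3)·(-1) − (-3)·11 + (-4)·3 = 24.
Characteristic polynomial: λ³ + 8λ² − 11λ − 24 = 0.
Substitute λ = y + (tr M)/3 = y − 2.666667 to remove the quadratic term: y³ + p·y + q = 0 with p = s − (tr M)²/3 = -32.333333 and q = −2(tr M)³/27 + (tr M)·s/3 − det M = 43.259259.
Three real roots ⇒ use the trigonometric (Viète) form: r = 2√(−p/3) = 6.565905, φ = arccos(3q/(p·r)) = arccos(-0.611301) = 2.228500 rad.
y_k = r·cos(φ/3 − 2πk/3) for k = 0, 1, 2 gives y = 4.836151, 1.427970, -6.264121.
λ_k = y_k − 2.666667 gives λ = 2.1695, -1.2387, -8.9308 (check: the sum is -8.0000 = tr M).

Eigenvalues sorted in increasing order: [-8.9308, -1.2387, 2.1695].


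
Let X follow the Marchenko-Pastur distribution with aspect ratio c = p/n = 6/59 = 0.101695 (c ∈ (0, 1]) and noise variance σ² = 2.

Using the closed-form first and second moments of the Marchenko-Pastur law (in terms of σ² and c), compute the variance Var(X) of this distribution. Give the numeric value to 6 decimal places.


Recall the MP moments m_1 = E[X] = σ² and m_2 = E[X²] = σ⁴ (1 + c).
m_1 = E[X] = σ² = 2, so m_1² = 4.
m_2 = E[X²] = σ⁴ (1 + c) = 4 · (1 + 0.101695) = 4 · 1.101695 = 4.406780.
(Note m_2 − m_1² simplifies to c · σ⁴ = 0.101695 · 4.)

Var(X) = m_2 − m_1² = 4.406780 − 4 = 0.406780.


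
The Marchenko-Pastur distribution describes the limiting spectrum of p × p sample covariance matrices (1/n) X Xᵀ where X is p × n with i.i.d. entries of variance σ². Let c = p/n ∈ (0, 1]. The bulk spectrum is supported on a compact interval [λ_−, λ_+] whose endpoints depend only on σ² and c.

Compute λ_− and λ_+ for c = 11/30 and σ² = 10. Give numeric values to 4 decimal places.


c = 11/30 = 0.366667; √c = 0.605530.
λ_− = σ² (1 − √c)² = 10 · (1 − 0.605530)² = 10 · (0.394470)² = 1.556065.
λ_+ = σ² (1 + √c)² = 10 · (1 + 0.605530)² = 10 · (1.605530)² = 25.777268.

Rounded to 4 decimal places: λ_− ≈ 1.5561, λ_+ ≈ 25.7773.


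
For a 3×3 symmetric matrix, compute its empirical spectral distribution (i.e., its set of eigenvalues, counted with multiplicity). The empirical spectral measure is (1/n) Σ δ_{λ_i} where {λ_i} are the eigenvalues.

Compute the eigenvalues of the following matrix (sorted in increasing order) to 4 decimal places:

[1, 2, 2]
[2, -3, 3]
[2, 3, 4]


Since M is real symmetric, all three eigenvalues are real; they are the roots of det(λI − M) = λ³ − (tr M) λ² + s λ − det M, where s is the sum of the principal 2×2 minors.
tr M = 1 + (-3) + 4 = 2.
s = (1·(-3) − 2²) + (1·4 − 2²) + ((-3)·4 − 3²) = -7 + 0 + (-21) = -28.
det M (expand along row 1) = 1·(-21) − 2·2 + 2·12 = -1.
Characteristic polynomial: λ³ − 2λ² − 28λ + 1 = 0.
Substitute λ = y + (tr M)/3 = y + 0.666667 to remove the quadratic term: y³ + p·y + q = 0 with p = s − (tr M)²/3 = -29.333333 and q = −2(tr M)³/27 + (tr M)·s/3 − det M = -18.259259.
Three real roots ⇒ use the trigonometric (Viète) form: r = 2√(−p/3) = 6.253888, φ = arccos(3q/(p·r)) = arccos(0.298602) = 1.267569 rad.
y_k = r·cos(φ/3 − 2πk/3) for k = 0, 1, 2 gives y = 5.703904, -0.631041, -5.072862.
λ_k = y_k + 0.666667 gives λ = 6.3706, 0.0356, -4.4062 (check: the sum is 2.0000 = tr M).

Eigenvalues sorted in increasing order: [-4.4062, 0.0356, 6.3706].


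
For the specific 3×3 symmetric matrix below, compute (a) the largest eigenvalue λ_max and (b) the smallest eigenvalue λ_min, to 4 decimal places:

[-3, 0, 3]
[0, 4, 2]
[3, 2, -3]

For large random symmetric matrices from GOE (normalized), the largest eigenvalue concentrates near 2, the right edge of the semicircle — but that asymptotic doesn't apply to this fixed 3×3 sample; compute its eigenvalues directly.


Since M is real symmetric, all three eigenvalues are real; they are the roots of det(λI − M) = λ³ − (tr M) λ² + s λ − det M, where s is the sum of the principal 2×2 minors.
tr M = -3 + 4 + (-3) = -2.
s = ((-3)·4 − 0²) + ((-3)·(-3) − 3²) + (4·(-3) − 2²) = -12 + 0 + (-16) = -28.
det M (expand along row 1) = (-3)·(-16) − 0·(-6) + 3·(-12) = 12.
Characteristic polynomial: λ³ + 2λ² − 28λ − 12 = 0.
Substitute λ = y + (tr M)/3 = y − 0.666667 to remove the quadratic term: y³ + p·y + q = 0 with p = s − (tr M)²/3 = -29.333333 and q = −2(tr M)³/27 + (tr M)·s/3 − det M = 7.259259.
Three real roots ⇒ use the trigonometric (Viète) form: r = 2√(−p/3) = 6.253888, φ = arccos(3q/(p·r)) = arccos(-0.118714) = 1.689791 rad.
y_k = r·cos(φ/3 − 2πk/3) for k = 0, 1, 2 gives y = 5.287768, 0.247995, -5.535763.
λ_k = y_k − 0.666667 gives λ = 4.6211, -0.4187, -6.2024 (check: the sum is -2.0000 = tr M).

Hence λ_max = 4.6211 and λ_min = -6.2024.


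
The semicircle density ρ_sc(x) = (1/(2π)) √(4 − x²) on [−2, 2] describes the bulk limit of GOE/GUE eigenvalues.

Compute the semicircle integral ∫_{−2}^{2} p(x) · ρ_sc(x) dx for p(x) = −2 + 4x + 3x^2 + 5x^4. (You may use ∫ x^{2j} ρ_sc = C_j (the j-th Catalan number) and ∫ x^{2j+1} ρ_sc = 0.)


Write p(x) = Σ a_i x^i, split into monomials and integrate each against ρ_sc separately.
Using ∫ x^{2j} ρ_sc = C_j = (1/(j+1)) C(2j, j) (Catalan numbers) and ∫ x^{2j+1} ρ_sc = 0 (odd monomials vanish by symmetry):
  i = 0 (even): a_0 · C_{0} = -2 · 1 = -2
  i = 1 (odd): ∫ x^1 ρ_sc = 0 (vanishes)
  i = 2 (even): a_2 · C_{1} = 3 · 1 = 3
  i = 4 (even): a_4 · C_{2} = 5 · 2 = 10

Summing the contributions: ∫_{−2}^{2} p(x) ρ_sc(x) dx = (-2) + 3 + 10 = 11.


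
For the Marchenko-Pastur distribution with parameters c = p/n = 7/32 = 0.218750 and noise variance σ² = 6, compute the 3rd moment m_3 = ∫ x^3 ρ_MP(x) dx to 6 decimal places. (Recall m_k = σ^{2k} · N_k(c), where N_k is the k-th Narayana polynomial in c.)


E[X³] = σ⁶ (1 + 3c + c²) (third MP moment). With σ² = 6 (so σ⁶ = 216) and c = 7/32 = 0.218750: E[X³] = 216 · (1 + 3·0.218750 + (0.218750)²) = 216 · 1.704102.

So E[X^3] = 368.085938.


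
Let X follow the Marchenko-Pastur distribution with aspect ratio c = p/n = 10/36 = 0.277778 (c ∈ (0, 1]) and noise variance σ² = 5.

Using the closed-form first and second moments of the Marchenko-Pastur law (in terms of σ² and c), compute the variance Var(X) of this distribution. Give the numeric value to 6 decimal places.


Recall the MP moments m_1 = E[X] = σ² and m_2 = E[X²] = σ⁴ (1 + c).
m_1 = E[X] = σ² = 5, so m_1² = 25.
m_2 = E[X²] = σ⁴ (1 + c) = 25 · (1 + 0.277778) = 25 · 1.277778 = 31.944444.
(Note m_2 − m_1² simplifies to c · σ⁴ = 0.277778 · 25.)

Var(X) = m_2 − m_1² = 31.944444 − 25 = 6.944444.


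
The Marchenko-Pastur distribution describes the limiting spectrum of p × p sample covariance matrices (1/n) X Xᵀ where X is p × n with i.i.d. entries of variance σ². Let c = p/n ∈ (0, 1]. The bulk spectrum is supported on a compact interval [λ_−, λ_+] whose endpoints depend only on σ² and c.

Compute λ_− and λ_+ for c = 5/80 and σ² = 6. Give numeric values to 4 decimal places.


c = 5/80 = 0.062500; √c = 0.250000.
λ_− = σ² (1 − √c)² = 6 · (1 − 0.250000)² = 6 · (0.750000)² = 3.375000.
λ_+ = σ² (1 + √c)² = 6 · (1 + 0.250000)² = 6 · (1.250000)² = 9.375000.

Rounded to 4 decimal places: λ_− ≈ 3.3750, λ_+ ≈ 9.3750.


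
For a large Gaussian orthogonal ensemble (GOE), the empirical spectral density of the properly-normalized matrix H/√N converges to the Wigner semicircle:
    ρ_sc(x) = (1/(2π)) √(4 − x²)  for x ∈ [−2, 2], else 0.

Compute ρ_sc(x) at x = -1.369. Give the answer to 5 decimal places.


ρ_sc(x) = (1/(2π)) √(4 − x²). With x = -1.369:
  4 − x² = 4 − (-1.369)² = 4 − 1.874161 = 2.125839.
  √(4 − x²) = 1.458026.
  1/(2π) = 0.159155.
  ρ_sc(-1.369) = 0.159155 · 1.458026 = 0.232052.

Rounded to 5 decimal places: ρ_sc(-1.369) ≈ 0.23205.


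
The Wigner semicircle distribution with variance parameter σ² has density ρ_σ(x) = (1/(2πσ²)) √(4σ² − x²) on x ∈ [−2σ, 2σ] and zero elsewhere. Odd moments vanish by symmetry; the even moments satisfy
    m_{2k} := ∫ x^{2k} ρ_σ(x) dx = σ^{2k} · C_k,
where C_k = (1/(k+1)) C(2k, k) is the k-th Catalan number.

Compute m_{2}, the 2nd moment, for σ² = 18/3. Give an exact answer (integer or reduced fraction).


By the scaled semicircle moment identity, m_{2k} = σ^{2k} · C_k with k = 1.
C_1 = (1/(k+1)) · C(2k, k) = (1/2) · C(2, 1) = (1/2) · 2 = 1.
σ^{2k} = (σ²)^k = (18/3)^1 = 6.

Therefore m_{2} = σ^{2} · C_1 = 6 · 1 = 6.


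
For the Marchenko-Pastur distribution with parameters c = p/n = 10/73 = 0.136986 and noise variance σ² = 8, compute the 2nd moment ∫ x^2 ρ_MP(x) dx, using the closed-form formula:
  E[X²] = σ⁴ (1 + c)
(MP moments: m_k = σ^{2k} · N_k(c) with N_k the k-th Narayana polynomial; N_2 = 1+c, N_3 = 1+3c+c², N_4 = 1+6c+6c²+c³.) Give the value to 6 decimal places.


E[X²] = σ⁴ (1 + c) (second MP moment). With σ² = 8 (so σ⁴ = 64) and c = 10/73 = 0.136986: E[X²] = 64 · (1 + 0.136986) = 64 · 1.136986.

So E[X^2] = 72.767123.


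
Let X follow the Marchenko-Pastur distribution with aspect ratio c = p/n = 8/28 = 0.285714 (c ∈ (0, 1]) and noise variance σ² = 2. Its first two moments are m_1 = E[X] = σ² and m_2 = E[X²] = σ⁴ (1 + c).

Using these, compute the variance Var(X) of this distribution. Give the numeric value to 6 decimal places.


m_1 = E[X] = σ² = 2, so m_1² = 4.
m_2 = E[X²] = σ⁴ (1 + c) = 4 · (1 + 0.285714) = 4 · 1.285714 = 5.142857.
(Note m_2 − m_1² simplifies to c · σ⁴ = 0.285714 · 4.)

Var(X) = m_2 − m_1² = 5.142857 − 4 = 1.142857.


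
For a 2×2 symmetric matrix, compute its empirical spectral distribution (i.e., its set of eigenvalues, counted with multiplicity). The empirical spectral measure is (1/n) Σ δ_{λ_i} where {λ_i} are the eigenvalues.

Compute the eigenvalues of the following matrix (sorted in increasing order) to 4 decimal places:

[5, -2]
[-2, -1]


Since M is real symmetric, both eigenvalues are real; they are the roots of det(λI − M) = λ² − (tr M) λ + det M.
tr M = 5 + (-1) = 4.
det M = 5·(-1) − (-2)² = -5 − 4 = -9.
Characteristic polynomial: λ² − 4λ − 9 = 0.
Discriminant Δ = (tr M)² − 4·det M = 16 − (-36) = 52; √Δ = 7.211103.
λ = (tr M ± √Δ)/2 = (4 ± 7.211103)/2, giving (tr M − √Δ)/2 = -1.6056 and (tr M + √Δ)/2 = 5.6056.

Eigenvalues sorted in increasing order: [-1.6056, 5.6056].


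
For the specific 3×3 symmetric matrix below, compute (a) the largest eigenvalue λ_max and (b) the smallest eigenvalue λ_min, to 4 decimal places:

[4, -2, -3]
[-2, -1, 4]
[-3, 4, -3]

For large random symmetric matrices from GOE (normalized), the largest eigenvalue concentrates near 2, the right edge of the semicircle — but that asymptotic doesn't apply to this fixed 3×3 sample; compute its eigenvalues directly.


Since M is real symmetric, all three eigenvalues are real; they are the roots of det(λI − M) = λ³ − (tr M) λ² + s λ − det M, where s is the sum of the principal 2×2 minors.
tr M = 4 + (-1) + (-3) = 0.
s = (4·(-1) − (-2)²) + (4·(-3) − (-3)²) + ((-1)·(-3) − 4²) = -8 + (-21) + (-13) = -42.
det M (expand along row 1) = 4·(-13) − (-2)·18 + (-3)·(-11) = 17.
Characteristic polynomial: λ³ − 42λ − 17 = 0.
Substitute λ = y + (tr M)/3 = y + 0.000000 to remove the quadratic term: y³ + p·y + q = 0 with p = s − (tr M)²/3 = -42.000000 and q = −2(tr M)³/27 + (tr M)·s/3 − det M = -17.000000.
Three real roots ⇒ use the trigonometric (Viète) form: r = 2√(−p/3) = 7.483315, φ = arccos(3q/(p·r)) = arccos(0.162266) = 1.407810 rad.
y_k = r·cos(φ/3 − 2πk/3) for k = 0, 1, 2 gives y = 6.674358, -0.406360, -6.267999.
λ_k = y_k + 0.000000 gives λ = 6.6744, -0.4064, -6.2680 (check: the sum is 0.0000 = tr M).

Hence λ_max = 6.6744 and λ_min = -6.2680.


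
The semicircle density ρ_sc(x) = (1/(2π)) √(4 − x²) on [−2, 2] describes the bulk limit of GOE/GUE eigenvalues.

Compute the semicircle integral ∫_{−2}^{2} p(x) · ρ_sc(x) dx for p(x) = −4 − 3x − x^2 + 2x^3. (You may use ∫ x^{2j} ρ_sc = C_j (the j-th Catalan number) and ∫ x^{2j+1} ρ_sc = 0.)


Write p(x) = Σ a_i x^i, split into monomials and integrate each against ρ_sc separately.
Using ∫ x^{2j} ρ_sc = C_j = (1/(j+1)) C(2j, j) (Catalan numbers) and ∫ x^{2j+1} ρ_sc = 0 (odd monomials vanish by symmetry):
  i = 0 (even): a_0 · C_{0} = -4 · 1 = -4
  i = 1 (odd): ∫ x^1 ρ_sc = 0 (vanishes)
  i = 2 (even): a_2 · C_{1} = -1 · 1 = -1
  i = 3 (odd): ∫ x^3 ρ_sc = 0 (vanishes)

Summing the contributions: ∫_{−2}^{2} p(x) ρ_sc(x) dx = (-4) + (-1) = -5.


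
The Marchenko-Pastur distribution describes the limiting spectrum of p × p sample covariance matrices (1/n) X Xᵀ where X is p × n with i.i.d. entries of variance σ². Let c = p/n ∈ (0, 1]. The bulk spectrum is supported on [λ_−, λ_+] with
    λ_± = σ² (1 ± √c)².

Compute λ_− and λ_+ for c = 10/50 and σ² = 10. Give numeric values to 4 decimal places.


c = 10/50 = 0.200000; √c = 0.447214.
λ_− = σ² (1 − √c)² = 10 · (1 − 0.447214)² = 10 · (0.552786)² = 3.055728.
λ_+ = σ² (1 + √c)² = 10 · (1 + 0.447214)² = 10 · (1.447214)² = 20.944272.

Rounded to 4 decimal places: λ_− ≈ 3.0557, λ_+ ≈ 20.9443.


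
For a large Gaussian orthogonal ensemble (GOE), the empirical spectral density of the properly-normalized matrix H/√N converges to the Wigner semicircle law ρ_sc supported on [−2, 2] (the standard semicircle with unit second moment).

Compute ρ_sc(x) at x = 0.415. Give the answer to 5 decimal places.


ρ_sc(x) = (1/(2π)) √(4 − x²). With x = 0.415:
  4 − x² = 4 − (0.415)² = 4 − 0.172225 = 3.827775.
  √(4 − x²) = 1.956470.
  1/(2π) = 0.159155.
  ρ_sc(0.415) = 0.159155 · 1.956470 = 0.311382.

Rounded to 5 decimal places: ρ_sc(0.415) ≈ 0.31138.


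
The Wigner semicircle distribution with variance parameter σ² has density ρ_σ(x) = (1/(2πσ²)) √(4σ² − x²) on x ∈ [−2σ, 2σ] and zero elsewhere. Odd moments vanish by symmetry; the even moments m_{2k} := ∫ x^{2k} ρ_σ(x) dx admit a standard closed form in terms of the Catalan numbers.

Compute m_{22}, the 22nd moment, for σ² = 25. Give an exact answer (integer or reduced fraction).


By the scaled semicircle moment identity, m_{2k} = σ^{2k} · C_k with k = 11.
C_11 = (1/(k+1)) · C(2k, k) = (1/12) · C(22, 11) = (1/12) · 705432 = 58786.
σ^{2k} = (σ²)^k = (25)^11 = 2384185791015625.

Therefore m_{22} = σ^{22} · C_11 = 2384185791015625 · 58786 = 140156745910644531250.


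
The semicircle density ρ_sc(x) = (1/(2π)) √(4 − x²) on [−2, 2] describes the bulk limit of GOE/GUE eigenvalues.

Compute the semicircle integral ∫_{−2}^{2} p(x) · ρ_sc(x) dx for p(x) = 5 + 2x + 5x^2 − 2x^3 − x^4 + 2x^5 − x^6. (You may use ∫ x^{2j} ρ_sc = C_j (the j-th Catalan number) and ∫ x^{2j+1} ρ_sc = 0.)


Write p(x) = Σ a_i x^i, split into monomials and integrate each against ρ_sc separately.
Using ∫ x^{2j} ρ_sc = C_j = (1/(j+1)) C(2j, j) (Catalan numbers) and ∫ x^{2j+1} ρ_sc = 0 (odd monomials vanish by symmetry):
  i = 0 (even): a_0 · C_{0} = 5 · 1 = 5
  i = 1 (odd): ∫ x^1 ρ_sc = 0 (vanishes)
  i = 2 (even): a_2 · C_{1} = 5 · 1 = 5
  i = 3 (odd): ∫ x^3 ρ_sc = 0 (vanishes)
  i = 4 (even): a_4 · C_{2} = -1 · 2 = -2
  i = 5 (odd): ∫ x^5 ρ_sc = 0 (vanishes)
  i = 6 (even): a_6 · C_{3} = -1 · 5 = -5

Summing the contributions: ∫_{−2}^{2} p(x) ρ_sc(x) dx = 5 + 5 + (-2) + (-5) = 3.


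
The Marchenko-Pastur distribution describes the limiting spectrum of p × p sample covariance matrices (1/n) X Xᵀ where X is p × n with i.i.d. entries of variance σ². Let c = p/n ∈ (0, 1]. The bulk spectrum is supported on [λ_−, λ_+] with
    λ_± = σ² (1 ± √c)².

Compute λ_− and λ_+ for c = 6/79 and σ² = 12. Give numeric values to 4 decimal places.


c = 6/79 = 0.075949; √c = 0.275589.
λ_− = σ² (1 − √c)² = 12 · (1 − 0.275589)² = 12 · (0.724411)² = 6.297253.
λ_+ = σ² (1 + √c)² = 12 · (1 + 0.275589)² = 12 · (1.275589)² = 19.525531.

Rounded to 4 decimal places: λ_− ≈ 6.2973, λ_+ ≈ 19.5255.


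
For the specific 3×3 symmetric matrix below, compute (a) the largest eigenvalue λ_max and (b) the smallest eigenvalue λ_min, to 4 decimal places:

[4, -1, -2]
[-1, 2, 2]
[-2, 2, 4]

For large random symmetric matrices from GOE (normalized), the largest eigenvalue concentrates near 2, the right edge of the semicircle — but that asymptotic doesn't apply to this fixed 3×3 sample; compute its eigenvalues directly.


Since M is real symmetric, all three eigenvalues are real; they are the roots of det(λI − M) = λ³ − (tr M) λ² + s λ − det M, where s is the sum of the principal 2×2 minors.
tr M = 4 + 2 + 4 = 10.
s = (4·2 − (-1)²) + (4·4 − (-2)²) + (2·4 − 2²) = 7 + 12 + 4 = 23.
det M (expand along row 1) = 4·4 − (-1)·0 + (-2)·2 = 12.
Characteristic polynomial: λ³ − 10λ² + 23λ − 12 = 0.
Substitute λ = y + (tr M)/3 = y + 3.333333 to remove the quadratic term: y³ + p·y + q = 0 with p = s − (tr M)²/3 = -10.333333 and q = −2(tr M)³/27 + (tr M)·s/3 − det M = -9.407407.
Three real roots ⇒ use the trigonometric (Viète) form: r = 2√(−p/3) = 3.711843, φ = arccos(3q/(p·r)) = arccos(0.735802) = 0.743946 rad.
y_k = r·cos(φ/3 − 2πk/3) for k = 0, 1, 2 gives y = 3.598297, -1.010143, -2.588153.
λ_k = y_k + 3.333333 gives λ = 6.9316, 2.3232, 0.7452 (check: the sum is 10.0000 = tr M).

Hence λ_max = 6.9316 and λ_min = 0.7452.


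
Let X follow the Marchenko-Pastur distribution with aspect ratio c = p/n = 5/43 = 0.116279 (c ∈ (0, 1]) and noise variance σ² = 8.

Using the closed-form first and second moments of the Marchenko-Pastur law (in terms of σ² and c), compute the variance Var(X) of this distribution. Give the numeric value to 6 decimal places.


Recall the MP moments m_1 = E[X] = σ² and m_2 = E[X²] = σ⁴ (1 + c).
m_1 = E[X] = σ² = 8, so m_1² = 64.
m_2 = E[X²] = σ⁴ (1 + c) = 64 · (1 + 0.116279) = 64 · 1.116279 = 71.441860.
(Note m_2 − m_1² simplifies to c · σ⁴ = 0.116279 · 64.)

Var(X) = m_2 − m_1² = 71.441860 − 64 = 7.441860.


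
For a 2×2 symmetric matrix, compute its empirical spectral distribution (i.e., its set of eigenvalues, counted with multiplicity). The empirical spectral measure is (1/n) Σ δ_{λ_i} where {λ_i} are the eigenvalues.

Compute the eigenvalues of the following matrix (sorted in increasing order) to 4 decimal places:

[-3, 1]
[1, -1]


Since M is real symmetric, both eigenvalues are real; they are the roots of det(λI − M) = λ² − (tr M) λ + det M.
tr M = -3 + (-1) = -4.
det M = (-3)·(-1) − 1² = 3 − 1 = 2.
Characteristic polynomial: λ² + 4λ + 2 = 0.
Discriminant Δ = (tr M)² − 4·det M = 16 − 8 = 8; √Δ = 2.828427.
λ = (tr M ± √Δ)/2 = (-4 ± 2.828427)/2, giving (tr M − √Δ)/2 = -3.4142 and (tr M + √Δ)/2 = -0.5858.

Eigenvalues sorted in increasing order: [-3.4142, -0.5858].


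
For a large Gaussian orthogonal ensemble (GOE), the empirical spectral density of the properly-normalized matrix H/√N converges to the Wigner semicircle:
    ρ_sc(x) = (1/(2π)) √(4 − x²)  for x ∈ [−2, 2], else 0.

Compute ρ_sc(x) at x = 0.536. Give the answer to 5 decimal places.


ρ_sc(x) = (1/(2π)) √(4 − x²). With x = 0.536:
  4 − x² = 4 − (0.536)² = 4 − 0.287296 = 3.712704.
  √(4 − x²) = 1.926838.
  1/(2π) = 0.159155.
  ρ_sc(0.536) = 0.159155 · 1.926838 = 0.306666.

Rounded to 5 decimal places: ρ_sc(0.536) ≈ 0.30667.
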